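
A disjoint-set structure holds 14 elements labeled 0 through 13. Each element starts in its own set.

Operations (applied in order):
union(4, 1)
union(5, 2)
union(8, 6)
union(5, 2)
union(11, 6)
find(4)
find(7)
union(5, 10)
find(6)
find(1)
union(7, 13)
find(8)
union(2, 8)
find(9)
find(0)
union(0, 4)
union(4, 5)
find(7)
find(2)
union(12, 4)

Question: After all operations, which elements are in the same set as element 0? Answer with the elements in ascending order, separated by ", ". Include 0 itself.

Answer: 0, 1, 2, 4, 5, 6, 8, 10, 11, 12

Derivation:
Step 1: union(4, 1) -> merged; set of 4 now {1, 4}
Step 2: union(5, 2) -> merged; set of 5 now {2, 5}
Step 3: union(8, 6) -> merged; set of 8 now {6, 8}
Step 4: union(5, 2) -> already same set; set of 5 now {2, 5}
Step 5: union(11, 6) -> merged; set of 11 now {6, 8, 11}
Step 6: find(4) -> no change; set of 4 is {1, 4}
Step 7: find(7) -> no change; set of 7 is {7}
Step 8: union(5, 10) -> merged; set of 5 now {2, 5, 10}
Step 9: find(6) -> no change; set of 6 is {6, 8, 11}
Step 10: find(1) -> no change; set of 1 is {1, 4}
Step 11: union(7, 13) -> merged; set of 7 now {7, 13}
Step 12: find(8) -> no change; set of 8 is {6, 8, 11}
Step 13: union(2, 8) -> merged; set of 2 now {2, 5, 6, 8, 10, 11}
Step 14: find(9) -> no change; set of 9 is {9}
Step 15: find(0) -> no change; set of 0 is {0}
Step 16: union(0, 4) -> merged; set of 0 now {0, 1, 4}
Step 17: union(4, 5) -> merged; set of 4 now {0, 1, 2, 4, 5, 6, 8, 10, 11}
Step 18: find(7) -> no change; set of 7 is {7, 13}
Step 19: find(2) -> no change; set of 2 is {0, 1, 2, 4, 5, 6, 8, 10, 11}
Step 20: union(12, 4) -> merged; set of 12 now {0, 1, 2, 4, 5, 6, 8, 10, 11, 12}
Component of 0: {0, 1, 2, 4, 5, 6, 8, 10, 11, 12}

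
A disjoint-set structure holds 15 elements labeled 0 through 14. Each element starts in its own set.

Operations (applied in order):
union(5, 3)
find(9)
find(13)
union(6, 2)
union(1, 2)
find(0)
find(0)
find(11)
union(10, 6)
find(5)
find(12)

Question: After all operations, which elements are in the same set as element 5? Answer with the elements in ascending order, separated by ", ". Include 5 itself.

Answer: 3, 5

Derivation:
Step 1: union(5, 3) -> merged; set of 5 now {3, 5}
Step 2: find(9) -> no change; set of 9 is {9}
Step 3: find(13) -> no change; set of 13 is {13}
Step 4: union(6, 2) -> merged; set of 6 now {2, 6}
Step 5: union(1, 2) -> merged; set of 1 now {1, 2, 6}
Step 6: find(0) -> no change; set of 0 is {0}
Step 7: find(0) -> no change; set of 0 is {0}
Step 8: find(11) -> no change; set of 11 is {11}
Step 9: union(10, 6) -> merged; set of 10 now {1, 2, 6, 10}
Step 10: find(5) -> no change; set of 5 is {3, 5}
Step 11: find(12) -> no change; set of 12 is {12}
Component of 5: {3, 5}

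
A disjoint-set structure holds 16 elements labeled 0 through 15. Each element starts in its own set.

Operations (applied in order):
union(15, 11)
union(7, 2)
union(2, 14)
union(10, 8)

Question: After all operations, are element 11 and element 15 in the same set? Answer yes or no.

Answer: yes

Derivation:
Step 1: union(15, 11) -> merged; set of 15 now {11, 15}
Step 2: union(7, 2) -> merged; set of 7 now {2, 7}
Step 3: union(2, 14) -> merged; set of 2 now {2, 7, 14}
Step 4: union(10, 8) -> merged; set of 10 now {8, 10}
Set of 11: {11, 15}; 15 is a member.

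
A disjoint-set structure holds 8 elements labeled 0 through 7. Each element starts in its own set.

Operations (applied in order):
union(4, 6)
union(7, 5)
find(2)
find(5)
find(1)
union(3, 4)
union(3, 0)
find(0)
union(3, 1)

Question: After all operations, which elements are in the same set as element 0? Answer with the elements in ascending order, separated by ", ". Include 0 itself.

Answer: 0, 1, 3, 4, 6

Derivation:
Step 1: union(4, 6) -> merged; set of 4 now {4, 6}
Step 2: union(7, 5) -> merged; set of 7 now {5, 7}
Step 3: find(2) -> no change; set of 2 is {2}
Step 4: find(5) -> no change; set of 5 is {5, 7}
Step 5: find(1) -> no change; set of 1 is {1}
Step 6: union(3, 4) -> merged; set of 3 now {3, 4, 6}
Step 7: union(3, 0) -> merged; set of 3 now {0, 3, 4, 6}
Step 8: find(0) -> no change; set of 0 is {0, 3, 4, 6}
Step 9: union(3, 1) -> merged; set of 3 now {0, 1, 3, 4, 6}
Component of 0: {0, 1, 3, 4, 6}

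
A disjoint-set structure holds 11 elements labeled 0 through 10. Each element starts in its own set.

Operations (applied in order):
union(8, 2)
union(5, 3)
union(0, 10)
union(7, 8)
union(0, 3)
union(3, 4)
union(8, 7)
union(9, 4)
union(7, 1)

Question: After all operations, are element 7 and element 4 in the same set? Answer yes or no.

Step 1: union(8, 2) -> merged; set of 8 now {2, 8}
Step 2: union(5, 3) -> merged; set of 5 now {3, 5}
Step 3: union(0, 10) -> merged; set of 0 now {0, 10}
Step 4: union(7, 8) -> merged; set of 7 now {2, 7, 8}
Step 5: union(0, 3) -> merged; set of 0 now {0, 3, 5, 10}
Step 6: union(3, 4) -> merged; set of 3 now {0, 3, 4, 5, 10}
Step 7: union(8, 7) -> already same set; set of 8 now {2, 7, 8}
Step 8: union(9, 4) -> merged; set of 9 now {0, 3, 4, 5, 9, 10}
Step 9: union(7, 1) -> merged; set of 7 now {1, 2, 7, 8}
Set of 7: {1, 2, 7, 8}; 4 is not a member.

Answer: no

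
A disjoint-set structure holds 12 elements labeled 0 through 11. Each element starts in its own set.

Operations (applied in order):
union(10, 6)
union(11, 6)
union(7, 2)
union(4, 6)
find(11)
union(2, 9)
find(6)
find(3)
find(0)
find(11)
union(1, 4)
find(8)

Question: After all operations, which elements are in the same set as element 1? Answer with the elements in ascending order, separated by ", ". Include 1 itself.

Answer: 1, 4, 6, 10, 11

Derivation:
Step 1: union(10, 6) -> merged; set of 10 now {6, 10}
Step 2: union(11, 6) -> merged; set of 11 now {6, 10, 11}
Step 3: union(7, 2) -> merged; set of 7 now {2, 7}
Step 4: union(4, 6) -> merged; set of 4 now {4, 6, 10, 11}
Step 5: find(11) -> no change; set of 11 is {4, 6, 10, 11}
Step 6: union(2, 9) -> merged; set of 2 now {2, 7, 9}
Step 7: find(6) -> no change; set of 6 is {4, 6, 10, 11}
Step 8: find(3) -> no change; set of 3 is {3}
Step 9: find(0) -> no change; set of 0 is {0}
Step 10: find(11) -> no change; set of 11 is {4, 6, 10, 11}
Step 11: union(1, 4) -> merged; set of 1 now {1, 4, 6, 10, 11}
Step 12: find(8) -> no change; set of 8 is {8}
Component of 1: {1, 4, 6, 10, 11}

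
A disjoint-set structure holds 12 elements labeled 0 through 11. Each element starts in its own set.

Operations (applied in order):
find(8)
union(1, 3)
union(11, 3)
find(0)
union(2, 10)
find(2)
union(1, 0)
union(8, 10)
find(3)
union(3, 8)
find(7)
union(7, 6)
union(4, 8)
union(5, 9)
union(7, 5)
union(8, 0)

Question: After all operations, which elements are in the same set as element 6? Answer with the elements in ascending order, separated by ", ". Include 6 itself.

Answer: 5, 6, 7, 9

Derivation:
Step 1: find(8) -> no change; set of 8 is {8}
Step 2: union(1, 3) -> merged; set of 1 now {1, 3}
Step 3: union(11, 3) -> merged; set of 11 now {1, 3, 11}
Step 4: find(0) -> no change; set of 0 is {0}
Step 5: union(2, 10) -> merged; set of 2 now {2, 10}
Step 6: find(2) -> no change; set of 2 is {2, 10}
Step 7: union(1, 0) -> merged; set of 1 now {0, 1, 3, 11}
Step 8: union(8, 10) -> merged; set of 8 now {2, 8, 10}
Step 9: find(3) -> no change; set of 3 is {0, 1, 3, 11}
Step 10: union(3, 8) -> merged; set of 3 now {0, 1, 2, 3, 8, 10, 11}
Step 11: find(7) -> no change; set of 7 is {7}
Step 12: union(7, 6) -> merged; set of 7 now {6, 7}
Step 13: union(4, 8) -> merged; set of 4 now {0, 1, 2, 3, 4, 8, 10, 11}
Step 14: union(5, 9) -> merged; set of 5 now {5, 9}
Step 15: union(7, 5) -> merged; set of 7 now {5, 6, 7, 9}
Step 16: union(8, 0) -> already same set; set of 8 now {0, 1, 2, 3, 4, 8, 10, 11}
Component of 6: {5, 6, 7, 9}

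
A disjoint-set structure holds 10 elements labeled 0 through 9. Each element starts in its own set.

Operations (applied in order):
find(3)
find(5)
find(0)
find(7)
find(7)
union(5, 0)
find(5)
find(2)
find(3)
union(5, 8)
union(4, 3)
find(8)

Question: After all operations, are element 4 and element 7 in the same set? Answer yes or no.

Step 1: find(3) -> no change; set of 3 is {3}
Step 2: find(5) -> no change; set of 5 is {5}
Step 3: find(0) -> no change; set of 0 is {0}
Step 4: find(7) -> no change; set of 7 is {7}
Step 5: find(7) -> no change; set of 7 is {7}
Step 6: union(5, 0) -> merged; set of 5 now {0, 5}
Step 7: find(5) -> no change; set of 5 is {0, 5}
Step 8: find(2) -> no change; set of 2 is {2}
Step 9: find(3) -> no change; set of 3 is {3}
Step 10: union(5, 8) -> merged; set of 5 now {0, 5, 8}
Step 11: union(4, 3) -> merged; set of 4 now {3, 4}
Step 12: find(8) -> no change; set of 8 is {0, 5, 8}
Set of 4: {3, 4}; 7 is not a member.

Answer: no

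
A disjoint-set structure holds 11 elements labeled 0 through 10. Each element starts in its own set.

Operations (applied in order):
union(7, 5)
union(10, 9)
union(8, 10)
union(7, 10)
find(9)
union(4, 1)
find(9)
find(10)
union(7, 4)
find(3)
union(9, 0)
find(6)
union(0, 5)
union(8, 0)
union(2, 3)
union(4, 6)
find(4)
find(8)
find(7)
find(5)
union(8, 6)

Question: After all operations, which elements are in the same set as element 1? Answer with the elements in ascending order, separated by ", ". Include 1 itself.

Step 1: union(7, 5) -> merged; set of 7 now {5, 7}
Step 2: union(10, 9) -> merged; set of 10 now {9, 10}
Step 3: union(8, 10) -> merged; set of 8 now {8, 9, 10}
Step 4: union(7, 10) -> merged; set of 7 now {5, 7, 8, 9, 10}
Step 5: find(9) -> no change; set of 9 is {5, 7, 8, 9, 10}
Step 6: union(4, 1) -> merged; set of 4 now {1, 4}
Step 7: find(9) -> no change; set of 9 is {5, 7, 8, 9, 10}
Step 8: find(10) -> no change; set of 10 is {5, 7, 8, 9, 10}
Step 9: union(7, 4) -> merged; set of 7 now {1, 4, 5, 7, 8, 9, 10}
Step 10: find(3) -> no change; set of 3 is {3}
Step 11: union(9, 0) -> merged; set of 9 now {0, 1, 4, 5, 7, 8, 9, 10}
Step 12: find(6) -> no change; set of 6 is {6}
Step 13: union(0, 5) -> already same set; set of 0 now {0, 1, 4, 5, 7, 8, 9, 10}
Step 14: union(8, 0) -> already same set; set of 8 now {0, 1, 4, 5, 7, 8, 9, 10}
Step 15: union(2, 3) -> merged; set of 2 now {2, 3}
Step 16: union(4, 6) -> merged; set of 4 now {0, 1, 4, 5, 6, 7, 8, 9, 10}
Step 17: find(4) -> no change; set of 4 is {0, 1, 4, 5, 6, 7, 8, 9, 10}
Step 18: find(8) -> no change; set of 8 is {0, 1, 4, 5, 6, 7, 8, 9, 10}
Step 19: find(7) -> no change; set of 7 is {0, 1, 4, 5, 6, 7, 8, 9, 10}
Step 20: find(5) -> no change; set of 5 is {0, 1, 4, 5, 6, 7, 8, 9, 10}
Step 21: union(8, 6) -> already same set; set of 8 now {0, 1, 4, 5, 6, 7, 8, 9, 10}
Component of 1: {0, 1, 4, 5, 6, 7, 8, 9, 10}

Answer: 0, 1, 4, 5, 6, 7, 8, 9, 10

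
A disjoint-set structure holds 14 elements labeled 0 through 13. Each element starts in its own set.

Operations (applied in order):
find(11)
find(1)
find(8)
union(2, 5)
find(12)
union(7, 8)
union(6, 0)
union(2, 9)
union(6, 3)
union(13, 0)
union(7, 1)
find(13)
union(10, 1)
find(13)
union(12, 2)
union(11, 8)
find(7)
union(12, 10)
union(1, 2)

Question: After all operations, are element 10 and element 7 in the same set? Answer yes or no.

Step 1: find(11) -> no change; set of 11 is {11}
Step 2: find(1) -> no change; set of 1 is {1}
Step 3: find(8) -> no change; set of 8 is {8}
Step 4: union(2, 5) -> merged; set of 2 now {2, 5}
Step 5: find(12) -> no change; set of 12 is {12}
Step 6: union(7, 8) -> merged; set of 7 now {7, 8}
Step 7: union(6, 0) -> merged; set of 6 now {0, 6}
Step 8: union(2, 9) -> merged; set of 2 now {2, 5, 9}
Step 9: union(6, 3) -> merged; set of 6 now {0, 3, 6}
Step 10: union(13, 0) -> merged; set of 13 now {0, 3, 6, 13}
Step 11: union(7, 1) -> merged; set of 7 now {1, 7, 8}
Step 12: find(13) -> no change; set of 13 is {0, 3, 6, 13}
Step 13: union(10, 1) -> merged; set of 10 now {1, 7, 8, 10}
Step 14: find(13) -> no change; set of 13 is {0, 3, 6, 13}
Step 15: union(12, 2) -> merged; set of 12 now {2, 5, 9, 12}
Step 16: union(11, 8) -> merged; set of 11 now {1, 7, 8, 10, 11}
Step 17: find(7) -> no change; set of 7 is {1, 7, 8, 10, 11}
Step 18: union(12, 10) -> merged; set of 12 now {1, 2, 5, 7, 8, 9, 10, 11, 12}
Step 19: union(1, 2) -> already same set; set of 1 now {1, 2, 5, 7, 8, 9, 10, 11, 12}
Set of 10: {1, 2, 5, 7, 8, 9, 10, 11, 12}; 7 is a member.

Answer: yes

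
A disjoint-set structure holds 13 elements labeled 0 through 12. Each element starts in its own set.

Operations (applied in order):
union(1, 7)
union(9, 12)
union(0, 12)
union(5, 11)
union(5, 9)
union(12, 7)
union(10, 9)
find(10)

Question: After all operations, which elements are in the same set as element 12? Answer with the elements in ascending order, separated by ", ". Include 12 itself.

Answer: 0, 1, 5, 7, 9, 10, 11, 12

Derivation:
Step 1: union(1, 7) -> merged; set of 1 now {1, 7}
Step 2: union(9, 12) -> merged; set of 9 now {9, 12}
Step 3: union(0, 12) -> merged; set of 0 now {0, 9, 12}
Step 4: union(5, 11) -> merged; set of 5 now {5, 11}
Step 5: union(5, 9) -> merged; set of 5 now {0, 5, 9, 11, 12}
Step 6: union(12, 7) -> merged; set of 12 now {0, 1, 5, 7, 9, 11, 12}
Step 7: union(10, 9) -> merged; set of 10 now {0, 1, 5, 7, 9, 10, 11, 12}
Step 8: find(10) -> no change; set of 10 is {0, 1, 5, 7, 9, 10, 11, 12}
Component of 12: {0, 1, 5, 7, 9, 10, 11, 12}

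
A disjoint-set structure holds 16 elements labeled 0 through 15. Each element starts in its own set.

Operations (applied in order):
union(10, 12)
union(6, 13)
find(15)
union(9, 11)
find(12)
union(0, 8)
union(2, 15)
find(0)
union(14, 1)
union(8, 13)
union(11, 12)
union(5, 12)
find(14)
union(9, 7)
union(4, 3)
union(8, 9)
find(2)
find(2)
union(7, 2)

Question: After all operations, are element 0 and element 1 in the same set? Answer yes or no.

Step 1: union(10, 12) -> merged; set of 10 now {10, 12}
Step 2: union(6, 13) -> merged; set of 6 now {6, 13}
Step 3: find(15) -> no change; set of 15 is {15}
Step 4: union(9, 11) -> merged; set of 9 now {9, 11}
Step 5: find(12) -> no change; set of 12 is {10, 12}
Step 6: union(0, 8) -> merged; set of 0 now {0, 8}
Step 7: union(2, 15) -> merged; set of 2 now {2, 15}
Step 8: find(0) -> no change; set of 0 is {0, 8}
Step 9: union(14, 1) -> merged; set of 14 now {1, 14}
Step 10: union(8, 13) -> merged; set of 8 now {0, 6, 8, 13}
Step 11: union(11, 12) -> merged; set of 11 now {9, 10, 11, 12}
Step 12: union(5, 12) -> merged; set of 5 now {5, 9, 10, 11, 12}
Step 13: find(14) -> no change; set of 14 is {1, 14}
Step 14: union(9, 7) -> merged; set of 9 now {5, 7, 9, 10, 11, 12}
Step 15: union(4, 3) -> merged; set of 4 now {3, 4}
Step 16: union(8, 9) -> merged; set of 8 now {0, 5, 6, 7, 8, 9, 10, 11, 12, 13}
Step 17: find(2) -> no change; set of 2 is {2, 15}
Step 18: find(2) -> no change; set of 2 is {2, 15}
Step 19: union(7, 2) -> merged; set of 7 now {0, 2, 5, 6, 7, 8, 9, 10, 11, 12, 13, 15}
Set of 0: {0, 2, 5, 6, 7, 8, 9, 10, 11, 12, 13, 15}; 1 is not a member.

Answer: no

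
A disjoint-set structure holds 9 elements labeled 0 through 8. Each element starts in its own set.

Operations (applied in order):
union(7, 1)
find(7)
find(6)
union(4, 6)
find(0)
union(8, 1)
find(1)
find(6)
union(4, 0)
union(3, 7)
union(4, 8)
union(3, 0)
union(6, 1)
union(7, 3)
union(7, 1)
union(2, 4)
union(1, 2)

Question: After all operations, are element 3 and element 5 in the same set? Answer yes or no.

Step 1: union(7, 1) -> merged; set of 7 now {1, 7}
Step 2: find(7) -> no change; set of 7 is {1, 7}
Step 3: find(6) -> no change; set of 6 is {6}
Step 4: union(4, 6) -> merged; set of 4 now {4, 6}
Step 5: find(0) -> no change; set of 0 is {0}
Step 6: union(8, 1) -> merged; set of 8 now {1, 7, 8}
Step 7: find(1) -> no change; set of 1 is {1, 7, 8}
Step 8: find(6) -> no change; set of 6 is {4, 6}
Step 9: union(4, 0) -> merged; set of 4 now {0, 4, 6}
Step 10: union(3, 7) -> merged; set of 3 now {1, 3, 7, 8}
Step 11: union(4, 8) -> merged; set of 4 now {0, 1, 3, 4, 6, 7, 8}
Step 12: union(3, 0) -> already same set; set of 3 now {0, 1, 3, 4, 6, 7, 8}
Step 13: union(6, 1) -> already same set; set of 6 now {0, 1, 3, 4, 6, 7, 8}
Step 14: union(7, 3) -> already same set; set of 7 now {0, 1, 3, 4, 6, 7, 8}
Step 15: union(7, 1) -> already same set; set of 7 now {0, 1, 3, 4, 6, 7, 8}
Step 16: union(2, 4) -> merged; set of 2 now {0, 1, 2, 3, 4, 6, 7, 8}
Step 17: union(1, 2) -> already same set; set of 1 now {0, 1, 2, 3, 4, 6, 7, 8}
Set of 3: {0, 1, 2, 3, 4, 6, 7, 8}; 5 is not a member.

Answer: no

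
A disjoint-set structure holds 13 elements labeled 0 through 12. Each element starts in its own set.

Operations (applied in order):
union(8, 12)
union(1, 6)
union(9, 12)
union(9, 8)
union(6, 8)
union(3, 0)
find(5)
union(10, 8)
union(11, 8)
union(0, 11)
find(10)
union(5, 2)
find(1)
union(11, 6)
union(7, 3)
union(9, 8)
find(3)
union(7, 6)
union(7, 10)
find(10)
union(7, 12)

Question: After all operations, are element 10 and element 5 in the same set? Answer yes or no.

Answer: no

Derivation:
Step 1: union(8, 12) -> merged; set of 8 now {8, 12}
Step 2: union(1, 6) -> merged; set of 1 now {1, 6}
Step 3: union(9, 12) -> merged; set of 9 now {8, 9, 12}
Step 4: union(9, 8) -> already same set; set of 9 now {8, 9, 12}
Step 5: union(6, 8) -> merged; set of 6 now {1, 6, 8, 9, 12}
Step 6: union(3, 0) -> merged; set of 3 now {0, 3}
Step 7: find(5) -> no change; set of 5 is {5}
Step 8: union(10, 8) -> merged; set of 10 now {1, 6, 8, 9, 10, 12}
Step 9: union(11, 8) -> merged; set of 11 now {1, 6, 8, 9, 10, 11, 12}
Step 10: union(0, 11) -> merged; set of 0 now {0, 1, 3, 6, 8, 9, 10, 11, 12}
Step 11: find(10) -> no change; set of 10 is {0, 1, 3, 6, 8, 9, 10, 11, 12}
Step 12: union(5, 2) -> merged; set of 5 now {2, 5}
Step 13: find(1) -> no change; set of 1 is {0, 1, 3, 6, 8, 9, 10, 11, 12}
Step 14: union(11, 6) -> already same set; set of 11 now {0, 1, 3, 6, 8, 9, 10, 11, 12}
Step 15: union(7, 3) -> merged; set of 7 now {0, 1, 3, 6, 7, 8, 9, 10, 11, 12}
Step 16: union(9, 8) -> already same set; set of 9 now {0, 1, 3, 6, 7, 8, 9, 10, 11, 12}
Step 17: find(3) -> no change; set of 3 is {0, 1, 3, 6, 7, 8, 9, 10, 11, 12}
Step 18: union(7, 6) -> already same set; set of 7 now {0, 1, 3, 6, 7, 8, 9, 10, 11, 12}
Step 19: union(7, 10) -> already same set; set of 7 now {0, 1, 3, 6, 7, 8, 9, 10, 11, 12}
Step 20: find(10) -> no change; set of 10 is {0, 1, 3, 6, 7, 8, 9, 10, 11, 12}
Step 21: union(7, 12) -> already same set; set of 7 now {0, 1, 3, 6, 7, 8, 9, 10, 11, 12}
Set of 10: {0, 1, 3, 6, 7, 8, 9, 10, 11, 12}; 5 is not a member.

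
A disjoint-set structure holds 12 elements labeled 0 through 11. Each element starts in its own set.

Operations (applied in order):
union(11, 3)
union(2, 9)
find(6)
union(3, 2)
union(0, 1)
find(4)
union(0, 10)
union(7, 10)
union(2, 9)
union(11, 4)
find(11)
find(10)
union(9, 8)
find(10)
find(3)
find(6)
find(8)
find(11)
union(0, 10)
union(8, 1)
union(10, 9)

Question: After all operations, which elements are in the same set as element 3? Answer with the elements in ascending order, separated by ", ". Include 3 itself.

Answer: 0, 1, 2, 3, 4, 7, 8, 9, 10, 11

Derivation:
Step 1: union(11, 3) -> merged; set of 11 now {3, 11}
Step 2: union(2, 9) -> merged; set of 2 now {2, 9}
Step 3: find(6) -> no change; set of 6 is {6}
Step 4: union(3, 2) -> merged; set of 3 now {2, 3, 9, 11}
Step 5: union(0, 1) -> merged; set of 0 now {0, 1}
Step 6: find(4) -> no change; set of 4 is {4}
Step 7: union(0, 10) -> merged; set of 0 now {0, 1, 10}
Step 8: union(7, 10) -> merged; set of 7 now {0, 1, 7, 10}
Step 9: union(2, 9) -> already same set; set of 2 now {2, 3, 9, 11}
Step 10: union(11, 4) -> merged; set of 11 now {2, 3, 4, 9, 11}
Step 11: find(11) -> no change; set of 11 is {2, 3, 4, 9, 11}
Step 12: find(10) -> no change; set of 10 is {0, 1, 7, 10}
Step 13: union(9, 8) -> merged; set of 9 now {2, 3, 4, 8, 9, 11}
Step 14: find(10) -> no change; set of 10 is {0, 1, 7, 10}
Step 15: find(3) -> no change; set of 3 is {2, 3, 4, 8, 9, 11}
Step 16: find(6) -> no change; set of 6 is {6}
Step 17: find(8) -> no change; set of 8 is {2, 3, 4, 8, 9, 11}
Step 18: find(11) -> no change; set of 11 is {2, 3, 4, 8, 9, 11}
Step 19: union(0, 10) -> already same set; set of 0 now {0, 1, 7, 10}
Step 20: union(8, 1) -> merged; set of 8 now {0, 1, 2, 3, 4, 7, 8, 9, 10, 11}
Step 21: union(10, 9) -> already same set; set of 10 now {0, 1, 2, 3, 4, 7, 8, 9, 10, 11}
Component of 3: {0, 1, 2, 3, 4, 7, 8, 9, 10, 11}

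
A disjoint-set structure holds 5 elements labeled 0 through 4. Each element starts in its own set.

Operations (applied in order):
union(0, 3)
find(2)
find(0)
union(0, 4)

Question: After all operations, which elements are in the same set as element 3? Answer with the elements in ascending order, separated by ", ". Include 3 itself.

Step 1: union(0, 3) -> merged; set of 0 now {0, 3}
Step 2: find(2) -> no change; set of 2 is {2}
Step 3: find(0) -> no change; set of 0 is {0, 3}
Step 4: union(0, 4) -> merged; set of 0 now {0, 3, 4}
Component of 3: {0, 3, 4}

Answer: 0, 3, 4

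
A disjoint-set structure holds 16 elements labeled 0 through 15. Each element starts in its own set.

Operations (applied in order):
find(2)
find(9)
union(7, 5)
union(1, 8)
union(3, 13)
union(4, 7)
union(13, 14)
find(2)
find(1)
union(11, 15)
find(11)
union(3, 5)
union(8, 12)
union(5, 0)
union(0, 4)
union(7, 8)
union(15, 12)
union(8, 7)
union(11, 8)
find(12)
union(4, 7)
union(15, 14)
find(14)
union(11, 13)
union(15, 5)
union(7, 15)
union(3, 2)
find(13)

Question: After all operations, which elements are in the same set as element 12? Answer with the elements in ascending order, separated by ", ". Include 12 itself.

Answer: 0, 1, 2, 3, 4, 5, 7, 8, 11, 12, 13, 14, 15

Derivation:
Step 1: find(2) -> no change; set of 2 is {2}
Step 2: find(9) -> no change; set of 9 is {9}
Step 3: union(7, 5) -> merged; set of 7 now {5, 7}
Step 4: union(1, 8) -> merged; set of 1 now {1, 8}
Step 5: union(3, 13) -> merged; set of 3 now {3, 13}
Step 6: union(4, 7) -> merged; set of 4 now {4, 5, 7}
Step 7: union(13, 14) -> merged; set of 13 now {3, 13, 14}
Step 8: find(2) -> no change; set of 2 is {2}
Step 9: find(1) -> no change; set of 1 is {1, 8}
Step 10: union(11, 15) -> merged; set of 11 now {11, 15}
Step 11: find(11) -> no change; set of 11 is {11, 15}
Step 12: union(3, 5) -> merged; set of 3 now {3, 4, 5, 7, 13, 14}
Step 13: union(8, 12) -> merged; set of 8 now {1, 8, 12}
Step 14: union(5, 0) -> merged; set of 5 now {0, 3, 4, 5, 7, 13, 14}
Step 15: union(0, 4) -> already same set; set of 0 now {0, 3, 4, 5, 7, 13, 14}
Step 16: union(7, 8) -> merged; set of 7 now {0, 1, 3, 4, 5, 7, 8, 12, 13, 14}
Step 17: union(15, 12) -> merged; set of 15 now {0, 1, 3, 4, 5, 7, 8, 11, 12, 13, 14, 15}
Step 18: union(8, 7) -> already same set; set of 8 now {0, 1, 3, 4, 5, 7, 8, 11, 12, 13, 14, 15}
Step 19: union(11, 8) -> already same set; set of 11 now {0, 1, 3, 4, 5, 7, 8, 11, 12, 13, 14, 15}
Step 20: find(12) -> no change; set of 12 is {0, 1, 3, 4, 5, 7, 8, 11, 12, 13, 14, 15}
Step 21: union(4, 7) -> already same set; set of 4 now {0, 1, 3, 4, 5, 7, 8, 11, 12, 13, 14, 15}
Step 22: union(15, 14) -> already same set; set of 15 now {0, 1, 3, 4, 5, 7, 8, 11, 12, 13, 14, 15}
Step 23: find(14) -> no change; set of 14 is {0, 1, 3, 4, 5, 7, 8, 11, 12, 13, 14, 15}
Step 24: union(11, 13) -> already same set; set of 11 now {0, 1, 3, 4, 5, 7, 8, 11, 12, 13, 14, 15}
Step 25: union(15, 5) -> already same set; set of 15 now {0, 1, 3, 4, 5, 7, 8, 11, 12, 13, 14, 15}
Step 26: union(7, 15) -> already same set; set of 7 now {0, 1, 3, 4, 5, 7, 8, 11, 12, 13, 14, 15}
Step 27: union(3, 2) -> merged; set of 3 now {0, 1, 2, 3, 4, 5, 7, 8, 11, 12, 13, 14, 15}
Step 28: find(13) -> no change; set of 13 is {0, 1, 2, 3, 4, 5, 7, 8, 11, 12, 13, 14, 15}
Component of 12: {0, 1, 2, 3, 4, 5, 7, 8, 11, 12, 13, 14, 15}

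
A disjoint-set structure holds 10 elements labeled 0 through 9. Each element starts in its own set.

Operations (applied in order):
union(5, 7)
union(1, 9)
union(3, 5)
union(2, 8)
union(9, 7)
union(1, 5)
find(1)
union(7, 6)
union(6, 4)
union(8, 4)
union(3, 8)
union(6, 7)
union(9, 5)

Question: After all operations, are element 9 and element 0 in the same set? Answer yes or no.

Answer: no

Derivation:
Step 1: union(5, 7) -> merged; set of 5 now {5, 7}
Step 2: union(1, 9) -> merged; set of 1 now {1, 9}
Step 3: union(3, 5) -> merged; set of 3 now {3, 5, 7}
Step 4: union(2, 8) -> merged; set of 2 now {2, 8}
Step 5: union(9, 7) -> merged; set of 9 now {1, 3, 5, 7, 9}
Step 6: union(1, 5) -> already same set; set of 1 now {1, 3, 5, 7, 9}
Step 7: find(1) -> no change; set of 1 is {1, 3, 5, 7, 9}
Step 8: union(7, 6) -> merged; set of 7 now {1, 3, 5, 6, 7, 9}
Step 9: union(6, 4) -> merged; set of 6 now {1, 3, 4, 5, 6, 7, 9}
Step 10: union(8, 4) -> merged; set of 8 now {1, 2, 3, 4, 5, 6, 7, 8, 9}
Step 11: union(3, 8) -> already same set; set of 3 now {1, 2, 3, 4, 5, 6, 7, 8, 9}
Step 12: union(6, 7) -> already same set; set of 6 now {1, 2, 3, 4, 5, 6, 7, 8, 9}
Step 13: union(9, 5) -> already same set; set of 9 now {1, 2, 3, 4, 5, 6, 7, 8, 9}
Set of 9: {1, 2, 3, 4, 5, 6, 7, 8, 9}; 0 is not a member.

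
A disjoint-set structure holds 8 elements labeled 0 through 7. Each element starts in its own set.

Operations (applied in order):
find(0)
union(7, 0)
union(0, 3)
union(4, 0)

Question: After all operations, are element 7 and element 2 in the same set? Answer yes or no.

Answer: no

Derivation:
Step 1: find(0) -> no change; set of 0 is {0}
Step 2: union(7, 0) -> merged; set of 7 now {0, 7}
Step 3: union(0, 3) -> merged; set of 0 now {0, 3, 7}
Step 4: union(4, 0) -> merged; set of 4 now {0, 3, 4, 7}
Set of 7: {0, 3, 4, 7}; 2 is not a member.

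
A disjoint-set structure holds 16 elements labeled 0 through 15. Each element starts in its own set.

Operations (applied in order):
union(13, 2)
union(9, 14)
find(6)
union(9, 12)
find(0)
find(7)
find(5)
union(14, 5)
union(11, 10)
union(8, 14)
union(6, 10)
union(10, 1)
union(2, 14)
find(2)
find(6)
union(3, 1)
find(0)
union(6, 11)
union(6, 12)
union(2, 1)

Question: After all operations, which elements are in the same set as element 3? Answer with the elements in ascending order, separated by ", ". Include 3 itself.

Answer: 1, 2, 3, 5, 6, 8, 9, 10, 11, 12, 13, 14

Derivation:
Step 1: union(13, 2) -> merged; set of 13 now {2, 13}
Step 2: union(9, 14) -> merged; set of 9 now {9, 14}
Step 3: find(6) -> no change; set of 6 is {6}
Step 4: union(9, 12) -> merged; set of 9 now {9, 12, 14}
Step 5: find(0) -> no change; set of 0 is {0}
Step 6: find(7) -> no change; set of 7 is {7}
Step 7: find(5) -> no change; set of 5 is {5}
Step 8: union(14, 5) -> merged; set of 14 now {5, 9, 12, 14}
Step 9: union(11, 10) -> merged; set of 11 now {10, 11}
Step 10: union(8, 14) -> merged; set of 8 now {5, 8, 9, 12, 14}
Step 11: union(6, 10) -> merged; set of 6 now {6, 10, 11}
Step 12: union(10, 1) -> merged; set of 10 now {1, 6, 10, 11}
Step 13: union(2, 14) -> merged; set of 2 now {2, 5, 8, 9, 12, 13, 14}
Step 14: find(2) -> no change; set of 2 is {2, 5, 8, 9, 12, 13, 14}
Step 15: find(6) -> no change; set of 6 is {1, 6, 10, 11}
Step 16: union(3, 1) -> merged; set of 3 now {1, 3, 6, 10, 11}
Step 17: find(0) -> no change; set of 0 is {0}
Step 18: union(6, 11) -> already same set; set of 6 now {1, 3, 6, 10, 11}
Step 19: union(6, 12) -> merged; set of 6 now {1, 2, 3, 5, 6, 8, 9, 10, 11, 12, 13, 14}
Step 20: union(2, 1) -> already same set; set of 2 now {1, 2, 3, 5, 6, 8, 9, 10, 11, 12, 13, 14}
Component of 3: {1, 2, 3, 5, 6, 8, 9, 10, 11, 12, 13, 14}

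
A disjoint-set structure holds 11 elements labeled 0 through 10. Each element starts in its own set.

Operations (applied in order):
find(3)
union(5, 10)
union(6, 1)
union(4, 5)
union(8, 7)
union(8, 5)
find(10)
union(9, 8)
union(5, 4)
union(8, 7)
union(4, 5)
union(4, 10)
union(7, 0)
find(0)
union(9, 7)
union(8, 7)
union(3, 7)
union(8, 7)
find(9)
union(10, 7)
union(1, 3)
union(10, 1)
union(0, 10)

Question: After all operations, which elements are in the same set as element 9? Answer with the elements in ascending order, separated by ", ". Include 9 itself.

Answer: 0, 1, 3, 4, 5, 6, 7, 8, 9, 10

Derivation:
Step 1: find(3) -> no change; set of 3 is {3}
Step 2: union(5, 10) -> merged; set of 5 now {5, 10}
Step 3: union(6, 1) -> merged; set of 6 now {1, 6}
Step 4: union(4, 5) -> merged; set of 4 now {4, 5, 10}
Step 5: union(8, 7) -> merged; set of 8 now {7, 8}
Step 6: union(8, 5) -> merged; set of 8 now {4, 5, 7, 8, 10}
Step 7: find(10) -> no change; set of 10 is {4, 5, 7, 8, 10}
Step 8: union(9, 8) -> merged; set of 9 now {4, 5, 7, 8, 9, 10}
Step 9: union(5, 4) -> already same set; set of 5 now {4, 5, 7, 8, 9, 10}
Step 10: union(8, 7) -> already same set; set of 8 now {4, 5, 7, 8, 9, 10}
Step 11: union(4, 5) -> already same set; set of 4 now {4, 5, 7, 8, 9, 10}
Step 12: union(4, 10) -> already same set; set of 4 now {4, 5, 7, 8, 9, 10}
Step 13: union(7, 0) -> merged; set of 7 now {0, 4, 5, 7, 8, 9, 10}
Step 14: find(0) -> no change; set of 0 is {0, 4, 5, 7, 8, 9, 10}
Step 15: union(9, 7) -> already same set; set of 9 now {0, 4, 5, 7, 8, 9, 10}
Step 16: union(8, 7) -> already same set; set of 8 now {0, 4, 5, 7, 8, 9, 10}
Step 17: union(3, 7) -> merged; set of 3 now {0, 3, 4, 5, 7, 8, 9, 10}
Step 18: union(8, 7) -> already same set; set of 8 now {0, 3, 4, 5, 7, 8, 9, 10}
Step 19: find(9) -> no change; set of 9 is {0, 3, 4, 5, 7, 8, 9, 10}
Step 20: union(10, 7) -> already same set; set of 10 now {0, 3, 4, 5, 7, 8, 9, 10}
Step 21: union(1, 3) -> merged; set of 1 now {0, 1, 3, 4, 5, 6, 7, 8, 9, 10}
Step 22: union(10, 1) -> already same set; set of 10 now {0, 1, 3, 4, 5, 6, 7, 8, 9, 10}
Step 23: union(0, 10) -> already same set; set of 0 now {0, 1, 3, 4, 5, 6, 7, 8, 9, 10}
Component of 9: {0, 1, 3, 4, 5, 6, 7, 8, 9, 10}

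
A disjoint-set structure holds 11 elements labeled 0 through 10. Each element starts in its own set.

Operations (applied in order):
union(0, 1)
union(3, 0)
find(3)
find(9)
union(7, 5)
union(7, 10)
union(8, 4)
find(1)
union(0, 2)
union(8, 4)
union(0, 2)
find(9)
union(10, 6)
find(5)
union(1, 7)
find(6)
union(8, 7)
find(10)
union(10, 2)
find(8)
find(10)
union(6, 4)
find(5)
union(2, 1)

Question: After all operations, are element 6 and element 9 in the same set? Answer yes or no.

Step 1: union(0, 1) -> merged; set of 0 now {0, 1}
Step 2: union(3, 0) -> merged; set of 3 now {0, 1, 3}
Step 3: find(3) -> no change; set of 3 is {0, 1, 3}
Step 4: find(9) -> no change; set of 9 is {9}
Step 5: union(7, 5) -> merged; set of 7 now {5, 7}
Step 6: union(7, 10) -> merged; set of 7 now {5, 7, 10}
Step 7: union(8, 4) -> merged; set of 8 now {4, 8}
Step 8: find(1) -> no change; set of 1 is {0, 1, 3}
Step 9: union(0, 2) -> merged; set of 0 now {0, 1, 2, 3}
Step 10: union(8, 4) -> already same set; set of 8 now {4, 8}
Step 11: union(0, 2) -> already same set; set of 0 now {0, 1, 2, 3}
Step 12: find(9) -> no change; set of 9 is {9}
Step 13: union(10, 6) -> merged; set of 10 now {5, 6, 7, 10}
Step 14: find(5) -> no change; set of 5 is {5, 6, 7, 10}
Step 15: union(1, 7) -> merged; set of 1 now {0, 1, 2, 3, 5, 6, 7, 10}
Step 16: find(6) -> no change; set of 6 is {0, 1, 2, 3, 5, 6, 7, 10}
Step 17: union(8, 7) -> merged; set of 8 now {0, 1, 2, 3, 4, 5, 6, 7, 8, 10}
Step 18: find(10) -> no change; set of 10 is {0, 1, 2, 3, 4, 5, 6, 7, 8, 10}
Step 19: union(10, 2) -> already same set; set of 10 now {0, 1, 2, 3, 4, 5, 6, 7, 8, 10}
Step 20: find(8) -> no change; set of 8 is {0, 1, 2, 3, 4, 5, 6, 7, 8, 10}
Step 21: find(10) -> no change; set of 10 is {0, 1, 2, 3, 4, 5, 6, 7, 8, 10}
Step 22: union(6, 4) -> already same set; set of 6 now {0, 1, 2, 3, 4, 5, 6, 7, 8, 10}
Step 23: find(5) -> no change; set of 5 is {0, 1, 2, 3, 4, 5, 6, 7, 8, 10}
Step 24: union(2, 1) -> already same set; set of 2 now {0, 1, 2, 3, 4, 5, 6, 7, 8, 10}
Set of 6: {0, 1, 2, 3, 4, 5, 6, 7, 8, 10}; 9 is not a member.

Answer: no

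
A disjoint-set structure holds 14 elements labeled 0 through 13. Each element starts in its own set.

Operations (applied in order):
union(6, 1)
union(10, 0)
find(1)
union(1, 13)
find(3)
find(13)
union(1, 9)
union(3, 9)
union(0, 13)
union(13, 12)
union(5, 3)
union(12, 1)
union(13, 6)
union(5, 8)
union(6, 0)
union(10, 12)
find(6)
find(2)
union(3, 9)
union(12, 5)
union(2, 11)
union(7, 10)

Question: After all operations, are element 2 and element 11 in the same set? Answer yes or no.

Answer: yes

Derivation:
Step 1: union(6, 1) -> merged; set of 6 now {1, 6}
Step 2: union(10, 0) -> merged; set of 10 now {0, 10}
Step 3: find(1) -> no change; set of 1 is {1, 6}
Step 4: union(1, 13) -> merged; set of 1 now {1, 6, 13}
Step 5: find(3) -> no change; set of 3 is {3}
Step 6: find(13) -> no change; set of 13 is {1, 6, 13}
Step 7: union(1, 9) -> merged; set of 1 now {1, 6, 9, 13}
Step 8: union(3, 9) -> merged; set of 3 now {1, 3, 6, 9, 13}
Step 9: union(0, 13) -> merged; set of 0 now {0, 1, 3, 6, 9, 10, 13}
Step 10: union(13, 12) -> merged; set of 13 now {0, 1, 3, 6, 9, 10, 12, 13}
Step 11: union(5, 3) -> merged; set of 5 now {0, 1, 3, 5, 6, 9, 10, 12, 13}
Step 12: union(12, 1) -> already same set; set of 12 now {0, 1, 3, 5, 6, 9, 10, 12, 13}
Step 13: union(13, 6) -> already same set; set of 13 now {0, 1, 3, 5, 6, 9, 10, 12, 13}
Step 14: union(5, 8) -> merged; set of 5 now {0, 1, 3, 5, 6, 8, 9, 10, 12, 13}
Step 15: union(6, 0) -> already same set; set of 6 now {0, 1, 3, 5, 6, 8, 9, 10, 12, 13}
Step 16: union(10, 12) -> already same set; set of 10 now {0, 1, 3, 5, 6, 8, 9, 10, 12, 13}
Step 17: find(6) -> no change; set of 6 is {0, 1, 3, 5, 6, 8, 9, 10, 12, 13}
Step 18: find(2) -> no change; set of 2 is {2}
Step 19: union(3, 9) -> already same set; set of 3 now {0, 1, 3, 5, 6, 8, 9, 10, 12, 13}
Step 20: union(12, 5) -> already same set; set of 12 now {0, 1, 3, 5, 6, 8, 9, 10, 12, 13}
Step 21: union(2, 11) -> merged; set of 2 now {2, 11}
Step 22: union(7, 10) -> merged; set of 7 now {0, 1, 3, 5, 6, 7, 8, 9, 10, 12, 13}
Set of 2: {2, 11}; 11 is a member.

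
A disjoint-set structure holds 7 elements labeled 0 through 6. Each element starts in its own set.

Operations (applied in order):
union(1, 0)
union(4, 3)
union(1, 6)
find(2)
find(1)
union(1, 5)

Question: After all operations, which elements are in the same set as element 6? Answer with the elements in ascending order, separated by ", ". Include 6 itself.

Answer: 0, 1, 5, 6

Derivation:
Step 1: union(1, 0) -> merged; set of 1 now {0, 1}
Step 2: union(4, 3) -> merged; set of 4 now {3, 4}
Step 3: union(1, 6) -> merged; set of 1 now {0, 1, 6}
Step 4: find(2) -> no change; set of 2 is {2}
Step 5: find(1) -> no change; set of 1 is {0, 1, 6}
Step 6: union(1, 5) -> merged; set of 1 now {0, 1, 5, 6}
Component of 6: {0, 1, 5, 6}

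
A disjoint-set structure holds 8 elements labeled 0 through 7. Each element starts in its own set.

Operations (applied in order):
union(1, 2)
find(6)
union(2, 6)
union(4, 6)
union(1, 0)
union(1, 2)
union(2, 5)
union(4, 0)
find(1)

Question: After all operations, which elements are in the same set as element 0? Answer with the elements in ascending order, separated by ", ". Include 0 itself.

Answer: 0, 1, 2, 4, 5, 6

Derivation:
Step 1: union(1, 2) -> merged; set of 1 now {1, 2}
Step 2: find(6) -> no change; set of 6 is {6}
Step 3: union(2, 6) -> merged; set of 2 now {1, 2, 6}
Step 4: union(4, 6) -> merged; set of 4 now {1, 2, 4, 6}
Step 5: union(1, 0) -> merged; set of 1 now {0, 1, 2, 4, 6}
Step 6: union(1, 2) -> already same set; set of 1 now {0, 1, 2, 4, 6}
Step 7: union(2, 5) -> merged; set of 2 now {0, 1, 2, 4, 5, 6}
Step 8: union(4, 0) -> already same set; set of 4 now {0, 1, 2, 4, 5, 6}
Step 9: find(1) -> no change; set of 1 is {0, 1, 2, 4, 5, 6}
Component of 0: {0, 1, 2, 4, 5, 6}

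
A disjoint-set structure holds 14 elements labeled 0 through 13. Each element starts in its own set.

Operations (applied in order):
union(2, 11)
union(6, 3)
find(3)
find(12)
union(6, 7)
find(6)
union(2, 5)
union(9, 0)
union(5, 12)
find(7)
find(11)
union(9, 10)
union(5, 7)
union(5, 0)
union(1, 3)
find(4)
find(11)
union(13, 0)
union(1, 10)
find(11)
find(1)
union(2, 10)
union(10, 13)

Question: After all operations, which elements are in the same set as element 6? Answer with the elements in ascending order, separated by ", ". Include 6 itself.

Step 1: union(2, 11) -> merged; set of 2 now {2, 11}
Step 2: union(6, 3) -> merged; set of 6 now {3, 6}
Step 3: find(3) -> no change; set of 3 is {3, 6}
Step 4: find(12) -> no change; set of 12 is {12}
Step 5: union(6, 7) -> merged; set of 6 now {3, 6, 7}
Step 6: find(6) -> no change; set of 6 is {3, 6, 7}
Step 7: union(2, 5) -> merged; set of 2 now {2, 5, 11}
Step 8: union(9, 0) -> merged; set of 9 now {0, 9}
Step 9: union(5, 12) -> merged; set of 5 now {2, 5, 11, 12}
Step 10: find(7) -> no change; set of 7 is {3, 6, 7}
Step 11: find(11) -> no change; set of 11 is {2, 5, 11, 12}
Step 12: union(9, 10) -> merged; set of 9 now {0, 9, 10}
Step 13: union(5, 7) -> merged; set of 5 now {2, 3, 5, 6, 7, 11, 12}
Step 14: union(5, 0) -> merged; set of 5 now {0, 2, 3, 5, 6, 7, 9, 10, 11, 12}
Step 15: union(1, 3) -> merged; set of 1 now {0, 1, 2, 3, 5, 6, 7, 9, 10, 11, 12}
Step 16: find(4) -> no change; set of 4 is {4}
Step 17: find(11) -> no change; set of 11 is {0, 1, 2, 3, 5, 6, 7, 9, 10, 11, 12}
Step 18: union(13, 0) -> merged; set of 13 now {0, 1, 2, 3, 5, 6, 7, 9, 10, 11, 12, 13}
Step 19: union(1, 10) -> already same set; set of 1 now {0, 1, 2, 3, 5, 6, 7, 9, 10, 11, 12, 13}
Step 20: find(11) -> no change; set of 11 is {0, 1, 2, 3, 5, 6, 7, 9, 10, 11, 12, 13}
Step 21: find(1) -> no change; set of 1 is {0, 1, 2, 3, 5, 6, 7, 9, 10, 11, 12, 13}
Step 22: union(2, 10) -> already same set; set of 2 now {0, 1, 2, 3, 5, 6, 7, 9, 10, 11, 12, 13}
Step 23: union(10, 13) -> already same set; set of 10 now {0, 1, 2, 3, 5, 6, 7, 9, 10, 11, 12, 13}
Component of 6: {0, 1, 2, 3, 5, 6, 7, 9, 10, 11, 12, 13}

Answer: 0, 1, 2, 3, 5, 6, 7, 9, 10, 11, 12, 13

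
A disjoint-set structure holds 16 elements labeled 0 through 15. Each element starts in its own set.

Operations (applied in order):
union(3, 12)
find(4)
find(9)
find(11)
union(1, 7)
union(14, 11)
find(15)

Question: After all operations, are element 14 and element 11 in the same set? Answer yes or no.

Step 1: union(3, 12) -> merged; set of 3 now {3, 12}
Step 2: find(4) -> no change; set of 4 is {4}
Step 3: find(9) -> no change; set of 9 is {9}
Step 4: find(11) -> no change; set of 11 is {11}
Step 5: union(1, 7) -> merged; set of 1 now {1, 7}
Step 6: union(14, 11) -> merged; set of 14 now {11, 14}
Step 7: find(15) -> no change; set of 15 is {15}
Set of 14: {11, 14}; 11 is a member.

Answer: yes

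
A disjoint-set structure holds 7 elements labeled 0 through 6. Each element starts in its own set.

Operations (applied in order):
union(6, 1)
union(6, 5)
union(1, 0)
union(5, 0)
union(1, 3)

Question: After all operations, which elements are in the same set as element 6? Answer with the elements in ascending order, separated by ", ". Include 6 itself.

Answer: 0, 1, 3, 5, 6

Derivation:
Step 1: union(6, 1) -> merged; set of 6 now {1, 6}
Step 2: union(6, 5) -> merged; set of 6 now {1, 5, 6}
Step 3: union(1, 0) -> merged; set of 1 now {0, 1, 5, 6}
Step 4: union(5, 0) -> already same set; set of 5 now {0, 1, 5, 6}
Step 5: union(1, 3) -> merged; set of 1 now {0, 1, 3, 5, 6}
Component of 6: {0, 1, 3, 5, 6}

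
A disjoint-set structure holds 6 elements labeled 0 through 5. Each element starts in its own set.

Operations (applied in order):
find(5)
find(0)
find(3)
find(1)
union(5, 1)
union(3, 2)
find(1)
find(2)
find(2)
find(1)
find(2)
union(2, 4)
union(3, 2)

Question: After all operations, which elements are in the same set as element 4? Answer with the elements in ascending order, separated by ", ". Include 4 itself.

Answer: 2, 3, 4

Derivation:
Step 1: find(5) -> no change; set of 5 is {5}
Step 2: find(0) -> no change; set of 0 is {0}
Step 3: find(3) -> no change; set of 3 is {3}
Step 4: find(1) -> no change; set of 1 is {1}
Step 5: union(5, 1) -> merged; set of 5 now {1, 5}
Step 6: union(3, 2) -> merged; set of 3 now {2, 3}
Step 7: find(1) -> no change; set of 1 is {1, 5}
Step 8: find(2) -> no change; set of 2 is {2, 3}
Step 9: find(2) -> no change; set of 2 is {2, 3}
Step 10: find(1) -> no change; set of 1 is {1, 5}
Step 11: find(2) -> no change; set of 2 is {2, 3}
Step 12: union(2, 4) -> merged; set of 2 now {2, 3, 4}
Step 13: union(3, 2) -> already same set; set of 3 now {2, 3, 4}
Component of 4: {2, 3, 4}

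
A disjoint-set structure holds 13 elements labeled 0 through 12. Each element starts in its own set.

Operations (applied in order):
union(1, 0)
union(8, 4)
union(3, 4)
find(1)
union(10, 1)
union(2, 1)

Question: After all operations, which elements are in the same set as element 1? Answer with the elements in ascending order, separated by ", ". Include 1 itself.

Answer: 0, 1, 2, 10

Derivation:
Step 1: union(1, 0) -> merged; set of 1 now {0, 1}
Step 2: union(8, 4) -> merged; set of 8 now {4, 8}
Step 3: union(3, 4) -> merged; set of 3 now {3, 4, 8}
Step 4: find(1) -> no change; set of 1 is {0, 1}
Step 5: union(10, 1) -> merged; set of 10 now {0, 1, 10}
Step 6: union(2, 1) -> merged; set of 2 now {0, 1, 2, 10}
Component of 1: {0, 1, 2, 10}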